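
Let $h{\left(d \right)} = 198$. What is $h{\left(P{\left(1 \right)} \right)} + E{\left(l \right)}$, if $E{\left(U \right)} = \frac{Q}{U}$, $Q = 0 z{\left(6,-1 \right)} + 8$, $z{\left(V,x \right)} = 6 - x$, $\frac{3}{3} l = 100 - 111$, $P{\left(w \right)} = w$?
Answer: $\frac{2170}{11} \approx 197.27$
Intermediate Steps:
$l = -11$ ($l = 100 - 111 = -11$)
$Q = 8$ ($Q = 0 \left(6 - -1\right) + 8 = 0 \left(6 + 1\right) + 8 = 0 \cdot 7 + 8 = 0 + 8 = 8$)
$E{\left(U \right)} = \frac{8}{U}$
$h{\left(P{\left(1 \right)} \right)} + E{\left(l \right)} = 198 + \frac{8}{-11} = 198 + 8 \left(- \frac{1}{11}\right) = 198 - \frac{8}{11} = \frac{2170}{11}$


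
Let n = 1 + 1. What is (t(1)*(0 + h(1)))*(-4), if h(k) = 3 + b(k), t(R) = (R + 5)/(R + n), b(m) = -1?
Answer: -16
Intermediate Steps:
n = 2
t(R) = (5 + R)/(2 + R) (t(R) = (R + 5)/(R + 2) = (5 + R)/(2 + R))
h(k) = 2 (h(k) = 3 - 1 = 2)
(t(1)*(0 + h(1)))*(-4) = (((5 + 1)/(2 + 1))*(0 + 2))*(-4) = ((6/3)*2)*(-4) = (((⅓)*6)*2)*(-4) = (2*2)*(-4) = 4*(-4) = -16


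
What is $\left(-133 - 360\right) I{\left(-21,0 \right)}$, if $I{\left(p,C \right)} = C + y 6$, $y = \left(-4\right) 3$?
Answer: $35496$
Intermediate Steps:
$y = -12$
$I{\left(p,C \right)} = -72 + C$ ($I{\left(p,C \right)} = C - 72 = -72 + C$)
$\left(-133 - 360\right) I{\left(-21,0 \right)} = \left(-133 - 360\right) \left(-72 + 0\right) = \left(-493\right) \left(-72\right) = 35496$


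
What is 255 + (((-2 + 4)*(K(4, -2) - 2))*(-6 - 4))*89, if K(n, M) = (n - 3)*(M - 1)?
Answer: 9155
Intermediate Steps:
K(n, M) = (-1 + M)*(-3 + n) (K(n, M) = (-3 + n)*(-1 + M) = (-1 + M)*(-3 + n))
255 + (((-2 + 4)*(K(4, -2) - 2))*(-6 - 4))*89 = 255 + (((-2 + 4)*((3 - 1*4 - 3*(-2) - 2*4) - 2))*(-6 - 4))*89 = 255 + ((2*((3 - 4 + 6 - 8) - 2))*(-10))*89 = 255 + ((2*(-3 - 2))*(-10))*89 = 255 + ((2*(-5))*(-10))*89 = 255 - 10*(-10)*89 = 255 + 100*89 = 255 + 8900 = 9155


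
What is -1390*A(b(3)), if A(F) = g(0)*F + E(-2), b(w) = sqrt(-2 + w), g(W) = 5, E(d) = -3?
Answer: -2780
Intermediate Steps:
A(F) = -3 + 5*F (A(F) = 5*F - 3 = -3 + 5*F)
-1390*A(b(3)) = -1390*(-3 + 5*sqrt(-2 + 3)) = -1390*(-3 + 5*sqrt(1)) = -1390*(-3 + 5*1) = -1390*(-3 + 5) = -1390*2 = -2780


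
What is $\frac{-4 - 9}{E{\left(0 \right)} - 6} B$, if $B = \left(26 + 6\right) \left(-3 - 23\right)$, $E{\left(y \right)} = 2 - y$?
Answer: $-2704$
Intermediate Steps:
$B = -832$ ($B = 32 \left(-26\right) = -832$)
$\frac{-4 - 9}{E{\left(0 \right)} - 6} B = \frac{-4 - 9}{\left(2 - 0\right) - 6} \left(-832\right) = - \frac{13}{\left(2 + 0\right) - 6} \left(-832\right) = - \frac{13}{2 - 6} \left(-832\right) = - \frac{13}{-4} \left(-832\right) = \left(-13\right) \left(- \frac{1}{4}\right) \left(-832\right) = \frac{13}{4} \left(-832\right) = -2704$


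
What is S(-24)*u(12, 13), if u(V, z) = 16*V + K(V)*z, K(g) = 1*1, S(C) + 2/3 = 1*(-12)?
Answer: -7790/3 ≈ -2596.7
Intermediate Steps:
S(C) = -38/3 (S(C) = -⅔ + 1*(-12) = -⅔ - 12 = -38/3)
K(g) = 1
u(V, z) = z + 16*V (u(V, z) = 16*V + 1*z = 16*V + z = z + 16*V)
S(-24)*u(12, 13) = -38*(13 + 16*12)/3 = -38*(13 + 192)/3 = -38/3*205 = -7790/3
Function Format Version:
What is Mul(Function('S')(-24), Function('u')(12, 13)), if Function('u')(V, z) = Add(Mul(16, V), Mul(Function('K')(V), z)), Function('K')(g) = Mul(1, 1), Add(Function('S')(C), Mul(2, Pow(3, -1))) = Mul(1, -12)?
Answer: Rational(-7790, 3) ≈ -2596.7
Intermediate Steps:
Function('S')(C) = Rational(-38, 3) (Function('S')(C) = Add(Rational(-2, 3), Mul(1, -12)) = Add(Rational(-2, 3), -12) = Rational(-38, 3))
Function('K')(g) = 1
Function('u')(V, z) = Add(z, Mul(16, V)) (Function('u')(V, z) = Add(Mul(16, V), Mul(1, z)) = Add(Mul(16, V), z) = Add(z, Mul(16, V)))
Mul(Function('S')(-24), Function('u')(12, 13)) = Mul(Rational(-38, 3), Add(13, Mul(16, 12))) = Mul(Rational(-38, 3), Add(13, 192)) = Mul(Rational(-38, 3), 205) = Rational(-7790, 3)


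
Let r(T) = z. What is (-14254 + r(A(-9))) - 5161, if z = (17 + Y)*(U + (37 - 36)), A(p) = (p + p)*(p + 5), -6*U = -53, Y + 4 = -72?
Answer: -119971/6 ≈ -19995.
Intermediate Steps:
Y = -76 (Y = -4 - 72 = -76)
U = 53/6 (U = -⅙*(-53) = 53/6 ≈ 8.8333)
A(p) = 2*p*(5 + p) (A(p) = (2*p)*(5 + p) = 2*p*(5 + p))
z = -3481/6 (z = (17 - 76)*(53/6 + (37 - 36)) = -59*(53/6 + 1) = -59*59/6 = -3481/6 ≈ -580.17)
r(T) = -3481/6
(-14254 + r(A(-9))) - 5161 = (-14254 - 3481/6) - 5161 = -89005/6 - 5161 = -119971/6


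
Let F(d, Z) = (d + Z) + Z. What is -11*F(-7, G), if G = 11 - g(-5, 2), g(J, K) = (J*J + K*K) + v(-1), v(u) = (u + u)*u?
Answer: 517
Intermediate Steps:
v(u) = 2*u**2 (v(u) = (2*u)*u = 2*u**2)
g(J, K) = 2 + J**2 + K**2 (g(J, K) = (J*J + K*K) + 2*(-1)**2 = (J**2 + K**2) + 2*1 = (J**2 + K**2) + 2 = 2 + J**2 + K**2)
G = -20 (G = 11 - (2 + (-5)**2 + 2**2) = 11 - (2 + 25 + 4) = 11 - 1*31 = 11 - 31 = -20)
F(d, Z) = d + 2*Z (F(d, Z) = (Z + d) + Z = d + 2*Z)
-11*F(-7, G) = -11*(-7 + 2*(-20)) = -11*(-7 - 40) = -11*(-47) = 517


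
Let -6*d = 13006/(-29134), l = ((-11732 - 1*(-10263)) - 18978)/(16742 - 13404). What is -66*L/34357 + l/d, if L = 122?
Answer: -4398177019749/53270562857 ≈ -82.563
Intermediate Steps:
l = -20447/3338 (l = ((-11732 + 10263) - 18978)/3338 = (-1469 - 18978)*(1/3338) = -20447*1/3338 = -20447/3338 ≈ -6.1255)
d = 929/12486 (d = -6503/(3*(-29134)) = -6503*(-1)/(3*29134) = -⅙*(-929/2081) = 929/12486 ≈ 0.074403)
-66*L/34357 + l/d = -66*122/34357 - 20447/(3338*929/12486) = -8052*1/34357 - 20447/3338*12486/929 = -8052/34357 - 127650621/1550501 = -4398177019749/53270562857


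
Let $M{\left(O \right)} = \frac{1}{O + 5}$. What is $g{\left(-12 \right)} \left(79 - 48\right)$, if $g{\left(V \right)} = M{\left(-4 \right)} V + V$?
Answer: $-744$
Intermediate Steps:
$M{\left(O \right)} = \frac{1}{5 + O}$
$g{\left(V \right)} = 2 V$ ($g{\left(V \right)} = \frac{V}{5 - 4} + V = \frac{V}{1} + V = 1 V + V = V + V = 2 V$)
$g{\left(-12 \right)} \left(79 - 48\right) = 2 \left(-12\right) \left(79 - 48\right) = \left(-24\right) 31 = -744$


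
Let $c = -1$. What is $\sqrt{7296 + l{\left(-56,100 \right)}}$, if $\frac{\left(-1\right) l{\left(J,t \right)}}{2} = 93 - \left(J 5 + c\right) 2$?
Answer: $\sqrt{5986} \approx 77.369$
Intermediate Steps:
$l{\left(J,t \right)} = -190 + 20 J$ ($l{\left(J,t \right)} = - 2 \left(93 - \left(J 5 - 1\right) 2\right) = - 2 \left(93 - \left(5 J - 1\right) 2\right) = - 2 \left(93 - \left(-1 + 5 J\right) 2\right) = - 2 \left(93 - \left(-2 + 10 J\right)\right) = - 2 \left(95 - 10 J\right) = -190 + 20 J$)
$\sqrt{7296 + l{\left(-56,100 \right)}} = \sqrt{7296 + \left(-190 + 20 \left(-56\right)\right)} = \sqrt{7296 - 1310} = \sqrt{5986}$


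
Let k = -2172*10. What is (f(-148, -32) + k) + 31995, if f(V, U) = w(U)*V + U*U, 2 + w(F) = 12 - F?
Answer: 5083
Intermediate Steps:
w(F) = 10 - F (w(F) = -2 + (12 - F) = 10 - F)
f(V, U) = U² + V*(10 - U) (f(V, U) = (10 - U)*V + U*U = V*(10 - U) + U² = U² + V*(10 - U))
k = -21720
(f(-148, -32) + k) + 31995 = (((-32)² - 1*(-148)*(-10 - 32)) - 21720) + 31995 = ((1024 - 1*(-148)*(-42)) - 21720) + 31995 = ((1024 - 6216) - 21720) + 31995 = (-5192 - 21720) + 31995 = -26912 + 31995 = 5083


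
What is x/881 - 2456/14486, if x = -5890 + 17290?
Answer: 81488332/6381083 ≈ 12.770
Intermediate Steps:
x = 11400
x/881 - 2456/14486 = 11400/881 - 2456/14486 = 11400*(1/881) - 2456*1/14486 = 11400/881 - 1228/7243 = 81488332/6381083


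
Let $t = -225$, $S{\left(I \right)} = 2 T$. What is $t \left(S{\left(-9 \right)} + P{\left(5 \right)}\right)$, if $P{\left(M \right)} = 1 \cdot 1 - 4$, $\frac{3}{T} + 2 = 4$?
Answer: $0$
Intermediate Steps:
$T = \frac{3}{2}$ ($T = \frac{3}{-2 + 4} = \frac{3}{2} \approx 1.5$)
$S{\left(I \right)} = 3$ ($S{\left(I \right)} = 2 \cdot \frac{3}{2} = 3$)
$P{\left(M \right)} = -3$ ($P{\left(M \right)} = 1 - 4 = -3$)
$t \left(S{\left(-9 \right)} + P{\left(5 \right)}\right) = - 225 \left(3 - 3\right) = \left(-225\right) 0 = 0$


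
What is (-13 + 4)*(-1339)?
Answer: 12051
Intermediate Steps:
(-13 + 4)*(-1339) = -9*(-1339) = 12051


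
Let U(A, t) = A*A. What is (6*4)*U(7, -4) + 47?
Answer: 1223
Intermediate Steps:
U(A, t) = A²
(6*4)*U(7, -4) + 47 = (6*4)*7² + 47 = 24*49 + 47 = 1176 + 47 = 1223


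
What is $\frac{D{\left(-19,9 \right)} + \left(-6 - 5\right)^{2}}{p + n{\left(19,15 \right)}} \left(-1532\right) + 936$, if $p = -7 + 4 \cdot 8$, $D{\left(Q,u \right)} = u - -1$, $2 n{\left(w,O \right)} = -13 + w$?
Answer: $- \frac{43621}{7} \approx -6231.6$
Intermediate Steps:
$n{\left(w,O \right)} = - \frac{13}{2} + \frac{w}{2}$ ($n{\left(w,O \right)} = \frac{-13 + w}{2} = - \frac{13}{2} + \frac{w}{2}$)
$D{\left(Q,u \right)} = 1 + u$ ($D{\left(Q,u \right)} = u + 1 = 1 + u$)
$p = 25$ ($p = -7 + 32 = 25$)
$\frac{D{\left(-19,9 \right)} + \left(-6 - 5\right)^{2}}{p + n{\left(19,15 \right)}} \left(-1532\right) + 936 = \frac{\left(1 + 9\right) + \left(-6 - 5\right)^{2}}{25 + \left(- \frac{13}{2} + \frac{1}{2} \cdot 19\right)} \left(-1532\right) + 936 = \frac{10 + \left(-11\right)^{2}}{25 + \left(- \frac{13}{2} + \frac{19}{2}\right)} \left(-1532\right) + 936 = \frac{10 + 121}{25 + 3} \left(-1532\right) + 936 = \frac{131}{28} \left(-1532\right) + 936 = - \frac{50173}{7} + 936 = - \frac{43621}{7}$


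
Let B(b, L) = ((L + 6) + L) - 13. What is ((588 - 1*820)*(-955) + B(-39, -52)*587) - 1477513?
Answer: -1321110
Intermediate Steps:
B(b, L) = -7 + 2*L (B(b, L) = ((6 + L) + L) - 13 = (6 + 2*L) - 13 = -7 + 2*L)
((588 - 1*820)*(-955) + B(-39, -52)*587) - 1477513 = ((588 - 1*820)*(-955) + (-7 + 2*(-52))*587) - 1477513 = ((588 - 820)*(-955) + (-7 - 104)*587) - 1477513 = (-232*(-955) - 111*587) - 1477513 = (221560 - 65157) - 1477513 = 156403 - 1477513 = -1321110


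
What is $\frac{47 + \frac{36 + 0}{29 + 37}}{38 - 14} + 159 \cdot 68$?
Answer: $\frac{2854891}{264} \approx 10814.0$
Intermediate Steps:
$\frac{47 + \frac{36 + 0}{29 + 37}}{38 - 14} + 159 \cdot 68 = \frac{47 + \frac{36}{66}}{24} + 10812 = \left(47 + 36 \cdot \frac{1}{66}\right) \frac{1}{24} + 10812 = \left(47 + \frac{6}{11}\right) \frac{1}{24} + 10812 = \frac{523}{11} \cdot \frac{1}{24} + 10812 = \frac{523}{264} + 10812 = \frac{2854891}{264}$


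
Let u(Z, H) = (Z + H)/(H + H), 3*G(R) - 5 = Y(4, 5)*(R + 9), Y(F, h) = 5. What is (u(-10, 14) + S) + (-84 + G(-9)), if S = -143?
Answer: -4729/21 ≈ -225.19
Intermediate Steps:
G(R) = 50/3 + 5*R/3 (G(R) = 5/3 + (5*(R + 9))/3 = 5/3 + (5*(9 + R))/3 = 5/3 + (45 + 5*R)/3 = 5/3 + (15 + 5*R/3) = 50/3 + 5*R/3)
u(Z, H) = (H + Z)/(2*H) (u(Z, H) = (H + Z)/((2*H)) = (H + Z)*(1/(2*H)) = (H + Z)/(2*H))
(u(-10, 14) + S) + (-84 + G(-9)) = ((½)*(14 - 10)/14 - 143) + (-84 + (50/3 + (5/3)*(-9))) = ((½)*(1/14)*4 - 143) + (-84 + (50/3 - 15)) = (⅐ - 143) + (-84 + 5/3) = -1000/7 - 247/3 = -4729/21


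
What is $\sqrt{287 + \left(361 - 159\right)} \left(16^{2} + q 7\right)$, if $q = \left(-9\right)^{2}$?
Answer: $823 \sqrt{489} \approx 18199.0$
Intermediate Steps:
$q = 81$
$\sqrt{287 + \left(361 - 159\right)} \left(16^{2} + q 7\right) = \sqrt{287 + \left(361 - 159\right)} \left(16^{2} + 81 \cdot 7\right) = \sqrt{287 + \left(361 - 159\right)} \left(256 + 567\right) = \sqrt{287 + 202} \cdot 823 = \sqrt{489} \cdot 823 = 823 \sqrt{489}$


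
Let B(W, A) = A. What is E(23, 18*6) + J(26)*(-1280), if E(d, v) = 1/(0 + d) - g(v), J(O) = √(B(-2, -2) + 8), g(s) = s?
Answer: -2483/23 - 1280*√6 ≈ -3243.3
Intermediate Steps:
J(O) = √6 (J(O) = √(-2 + 8) = √6)
E(d, v) = 1/d - v (E(d, v) = 1/(0 + d) - v = 1/d - v)
E(23, 18*6) + J(26)*(-1280) = (1/23 - 18*6) + √6*(-1280) = (1/23 - 1*108) - 1280*√6 = (1/23 - 108) - 1280*√6 = -2483/23 - 1280*√6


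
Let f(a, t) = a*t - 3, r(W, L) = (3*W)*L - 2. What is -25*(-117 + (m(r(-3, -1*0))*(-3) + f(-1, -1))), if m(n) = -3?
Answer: 2750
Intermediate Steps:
r(W, L) = -2 + 3*L*W (r(W, L) = 3*L*W - 2 = -2 + 3*L*W)
f(a, t) = -3 + a*t
-25*(-117 + (m(r(-3, -1*0))*(-3) + f(-1, -1))) = -25*(-117 + (-3*(-3) + (-3 - 1*(-1)))) = -25*(-117 + (9 + (-3 + 1))) = -25*(-117 + (9 - 2)) = -25*(-117 + 7) = -25*(-110) = 2750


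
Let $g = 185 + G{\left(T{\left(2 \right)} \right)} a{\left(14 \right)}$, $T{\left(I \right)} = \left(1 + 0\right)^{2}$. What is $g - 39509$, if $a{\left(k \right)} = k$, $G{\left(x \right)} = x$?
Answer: $-39310$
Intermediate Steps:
$T{\left(I \right)} = 1$ ($T{\left(I \right)} = 1^{2} = 1$)
$g = 199$ ($g = 185 + 1 \cdot 14 = 185 + 14 = 199$)
$g - 39509 = 199 - 39509 = -39310$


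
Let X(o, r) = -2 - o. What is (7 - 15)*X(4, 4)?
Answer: 48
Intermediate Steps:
(7 - 15)*X(4, 4) = (7 - 15)*(-2 - 1*4) = -8*(-2 - 4) = -8*(-6) = 48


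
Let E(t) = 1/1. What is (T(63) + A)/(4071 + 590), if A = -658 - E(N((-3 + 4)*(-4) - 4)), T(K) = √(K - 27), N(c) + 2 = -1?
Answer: -653/4661 ≈ -0.14010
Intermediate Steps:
N(c) = -3 (N(c) = -2 - 1 = -3)
E(t) = 1
T(K) = √(-27 + K)
A = -659 (A = -658 - 1*1 = -658 - 1 = -659)
(T(63) + A)/(4071 + 590) = (√(-27 + 63) - 659)/(4071 + 590) = (√36 - 659)/4661 = (6 - 659)*(1/4661) = -653*1/4661 = -653/4661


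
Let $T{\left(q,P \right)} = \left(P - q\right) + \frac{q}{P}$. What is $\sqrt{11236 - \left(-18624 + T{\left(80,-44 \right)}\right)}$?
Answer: $\frac{2 \sqrt{907071}}{11} \approx 173.16$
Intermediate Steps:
$T{\left(q,P \right)} = P - q + \frac{q}{P}$
$\sqrt{11236 - \left(-18624 + T{\left(80,-44 \right)}\right)} = \sqrt{11236 - \left(-18668 - 80 - \frac{20}{11}\right)} = \sqrt{11236 + \left(18624 - \left(-44 - 80 + 80 \left(- \frac{1}{44}\right)\right)\right)} = \sqrt{11236 + \left(18624 - \left(-44 - 80 - \frac{20}{11}\right)\right)} = \sqrt{11236 + \left(18624 - - \frac{1384}{11}\right)} = \sqrt{11236 + \left(18624 + \frac{1384}{11}\right)} = \sqrt{11236 + \frac{206248}{11}} = \sqrt{\frac{329844}{11}} = \frac{2 \sqrt{907071}}{11}$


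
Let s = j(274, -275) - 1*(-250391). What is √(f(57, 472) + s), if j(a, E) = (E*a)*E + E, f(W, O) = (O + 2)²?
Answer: √21196042 ≈ 4603.9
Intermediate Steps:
f(W, O) = (2 + O)²
j(a, E) = E + a*E² (j(a, E) = a*E² + E = E + a*E²)
s = 20971366 (s = -275*(1 - 275*274) - 1*(-250391) = -275*(1 - 75350) + 250391 = -275*(-75349) + 250391 = 20720975 + 250391 = 20971366)
√(f(57, 472) + s) = √((2 + 472)² + 20971366) = √(474² + 20971366) = √(224676 + 20971366) = √21196042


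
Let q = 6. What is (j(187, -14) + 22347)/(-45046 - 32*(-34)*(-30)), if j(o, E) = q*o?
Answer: -23469/77686 ≈ -0.30210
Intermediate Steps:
j(o, E) = 6*o
(j(187, -14) + 22347)/(-45046 - 32*(-34)*(-30)) = (6*187 + 22347)/(-45046 - 32*(-34)*(-30)) = (1122 + 22347)/(-45046 + 1088*(-30)) = 23469/(-45046 - 32640) = 23469/(-77686) = 23469*(-1/77686) = -23469/77686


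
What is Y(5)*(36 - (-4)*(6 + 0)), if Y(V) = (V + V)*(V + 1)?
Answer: 3600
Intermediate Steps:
Y(V) = 2*V*(1 + V) (Y(V) = (2*V)*(1 + V) = 2*V*(1 + V))
Y(5)*(36 - (-4)*(6 + 0)) = (2*5*(1 + 5))*(36 - (-4)*(6 + 0)) = (2*5*6)*(36 - (-4)*6) = 60*(36 - 1*(-24)) = 60*(36 + 24) = 60*60 = 3600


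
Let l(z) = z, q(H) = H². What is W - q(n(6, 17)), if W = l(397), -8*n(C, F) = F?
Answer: 25119/64 ≈ 392.48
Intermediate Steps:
n(C, F) = -F/8
W = 397
W - q(n(6, 17)) = 397 - (-⅛*17)² = 397 - (-17/8)² = 397 - 1*289/64 = 397 - 289/64 = 25119/64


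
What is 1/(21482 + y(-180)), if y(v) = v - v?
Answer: 1/21482 ≈ 4.6551e-5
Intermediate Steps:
y(v) = 0
1/(21482 + y(-180)) = 1/(21482 + 0) = 1/21482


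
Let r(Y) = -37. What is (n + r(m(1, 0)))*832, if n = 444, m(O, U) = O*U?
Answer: 338624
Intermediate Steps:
(n + r(m(1, 0)))*832 = (444 - 37)*832 = 407*832 = 338624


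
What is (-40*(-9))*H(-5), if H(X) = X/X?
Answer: 360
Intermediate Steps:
H(X) = 1
(-40*(-9))*H(-5) = -40*(-9)*1 = 360*1 = 360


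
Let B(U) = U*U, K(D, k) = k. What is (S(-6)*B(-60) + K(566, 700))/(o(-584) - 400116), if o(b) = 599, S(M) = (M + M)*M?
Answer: -259900/399517 ≈ -0.65054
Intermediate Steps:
S(M) = 2*M² (S(M) = (2*M)*M = 2*M²)
B(U) = U²
(S(-6)*B(-60) + K(566, 700))/(o(-584) - 400116) = ((2*(-6)²)*(-60)² + 700)/(599 - 400116) = ((2*36)*3600 + 700)/(-399517) = (72*3600 + 700)*(-1/399517) = (259200 + 700)*(-1/399517) = 259900*(-1/399517) = -259900/399517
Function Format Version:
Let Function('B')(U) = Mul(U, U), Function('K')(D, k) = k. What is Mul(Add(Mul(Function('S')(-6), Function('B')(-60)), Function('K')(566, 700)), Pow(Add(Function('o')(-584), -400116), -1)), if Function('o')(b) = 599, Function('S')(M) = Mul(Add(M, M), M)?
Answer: Rational(-259900, 399517) ≈ -0.65054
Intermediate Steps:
Function('S')(M) = Mul(2, Pow(M, 2)) (Function('S')(M) = Mul(Mul(2, M), M) = Mul(2, Pow(M, 2)))
Function('B')(U) = Pow(U, 2)
Mul(Add(Mul(Function('S')(-6), Function('B')(-60)), Function('K')(566, 700)), Pow(Add(Function('o')(-584), -400116), -1)) = Mul(Add(Mul(Mul(2, Pow(-6, 2)), Pow(-60, 2)), 700), Pow(Add(599, -400116), -1)) = Mul(Add(Mul(Mul(2, 36), 3600), 700), Pow(-399517, -1)) = Mul(Add(Mul(72, 3600), 700), Rational(-1, 399517)) = Mul(Add(259200, 700), Rational(-1, 399517)) = Mul(259900, Rational(-1, 399517)) = Rational(-259900, 399517)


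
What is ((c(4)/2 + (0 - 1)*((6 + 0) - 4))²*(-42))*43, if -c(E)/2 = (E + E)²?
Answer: -7866936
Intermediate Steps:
c(E) = -8*E² (c(E) = -2*(E + E)² = -2*4*E² = -8*E²)
((c(4)/2 + (0 - 1)*((6 + 0) - 4))²*(-42))*43 = ((-8*4²/2 + (0 - 1)*((6 + 0) - 4))²*(-42))*43 = ((-8*16*(½) - (6 - 4))²*(-42))*43 = ((-128*½ - 1*2)²*(-42))*43 = ((-64 - 2)²*(-42))*43 = ((-66)²*(-42))*43 = (4356*(-42))*43 = -182952*43 = -7866936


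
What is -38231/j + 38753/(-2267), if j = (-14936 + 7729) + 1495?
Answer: -134687459/12949104 ≈ -10.401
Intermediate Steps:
j = -5712 (j = -7207 + 1495 = -5712)
-38231/j + 38753/(-2267) = -38231/(-5712) + 38753/(-2267) = -38231*(-1/5712) + 38753*(-1/2267) = 38231/5712 - 38753/2267 = -134687459/12949104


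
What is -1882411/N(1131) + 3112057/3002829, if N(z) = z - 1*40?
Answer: -5649163086532/3276086439 ≈ -1724.4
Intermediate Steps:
N(z) = -40 + z (N(z) = z - 40 = -40 + z)
-1882411/N(1131) + 3112057/3002829 = -1882411/(-40 + 1131) + 3112057/3002829 = -1882411/1091 + 3112057*(1/3002829) = -1882411*1/1091 + 3112057/3002829 = -1882411/1091 + 3112057/3002829 = -5649163086532/3276086439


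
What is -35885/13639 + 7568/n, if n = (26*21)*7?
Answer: -16966259/26064129 ≈ -0.65094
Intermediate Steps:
n = 3822 (n = 546*7 = 3822)
-35885/13639 + 7568/n = -35885/13639 + 7568/3822 = -35885*1/13639 + 7568*(1/3822) = -35885/13639 + 3784/1911 = -16966259/26064129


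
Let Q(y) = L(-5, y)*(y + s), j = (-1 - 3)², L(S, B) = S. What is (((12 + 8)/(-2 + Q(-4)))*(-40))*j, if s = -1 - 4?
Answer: -12800/43 ≈ -297.67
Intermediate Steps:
s = -5
j = 16 (j = (-4)² = 16)
Q(y) = 25 - 5*y (Q(y) = -5*(y - 5) = -5*(-5 + y) = 25 - 5*y)
(((12 + 8)/(-2 + Q(-4)))*(-40))*j = (((12 + 8)/(-2 + (25 - 5*(-4))))*(-40))*16 = ((20/(-2 + (25 + 20)))*(-40))*16 = ((20/(-2 + 45))*(-40))*16 = ((20/43)*(-40))*16 = -800/43*16 = -12800/43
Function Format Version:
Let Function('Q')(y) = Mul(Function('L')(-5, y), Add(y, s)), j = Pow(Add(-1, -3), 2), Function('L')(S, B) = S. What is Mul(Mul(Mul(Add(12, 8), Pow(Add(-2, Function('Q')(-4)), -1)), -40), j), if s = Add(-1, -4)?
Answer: Rational(-12800, 43) ≈ -297.67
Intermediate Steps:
s = -5
j = 16 (j = Pow(-4, 2) = 16)
Function('Q')(y) = Add(25, Mul(-5, y)) (Function('Q')(y) = Mul(-5, Add(y, -5)) = Mul(-5, Add(-5, y)) = Add(25, Mul(-5, y)))
Mul(Mul(Mul(Add(12, 8), Pow(Add(-2, Function('Q')(-4)), -1)), -40), j) = Mul(Mul(Mul(Add(12, 8), Pow(Add(-2, Add(25, Mul(-5, -4))), -1)), -40), 16) = Mul(Mul(Mul(20, Pow(Add(-2, Add(25, 20)), -1)), -40), 16) = Mul(Mul(Mul(20, Pow(Add(-2, 45), -1)), -40), 16) = Mul(Mul(Mul(20, Pow(43, -1)), -40), 16) = Mul(Mul(Mul(20, Rational(1, 43)), -40), 16) = Mul(Mul(Rational(20, 43), -40), 16) = Mul(Rational(-800, 43), 16) = Rational(-12800, 43)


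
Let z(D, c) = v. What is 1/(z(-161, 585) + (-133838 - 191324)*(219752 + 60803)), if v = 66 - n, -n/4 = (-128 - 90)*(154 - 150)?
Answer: -1/91225828332 ≈ -1.0962e-11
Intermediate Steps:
n = 3488 (n = -4*(-128 - 90)*(154 - 150) = -(-872)*4 = -4*(-872) = 3488)
v = -3422 (v = 66 - 1*3488 = 66 - 3488 = -3422)
z(D, c) = -3422
1/(z(-161, 585) + (-133838 - 191324)*(219752 + 60803)) = 1/(-3422 + (-133838 - 191324)*(219752 + 60803)) = 1/(-3422 - 325162*280555) = 1/(-3422 - 91225824910) = 1/(-91225828332) = -1/91225828332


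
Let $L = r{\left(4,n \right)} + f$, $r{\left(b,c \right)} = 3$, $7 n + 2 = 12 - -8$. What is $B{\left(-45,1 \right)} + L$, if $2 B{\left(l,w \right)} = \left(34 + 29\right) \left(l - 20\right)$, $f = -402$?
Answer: $- \frac{4893}{2} \approx -2446.5$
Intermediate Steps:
$n = \frac{18}{7}$ ($n = - \frac{2}{7} + \frac{12 - -8}{7} = - \frac{2}{7} + \frac{12 + 8}{7} = - \frac{2}{7} + \frac{1}{7} \cdot 20 = - \frac{2}{7} + \frac{20}{7} = \frac{18}{7} \approx 2.5714$)
$B{\left(l,w \right)} = -630 + \frac{63 l}{2}$ ($B{\left(l,w \right)} = \frac{\left(34 + 29\right) \left(l - 20\right)}{2} = \frac{63 \left(-20 + l\right)}{2} = \frac{-1260 + 63 l}{2} = -630 + \frac{63 l}{2}$)
$L = -399$ ($L = 3 - 402 = -399$)
$B{\left(-45,1 \right)} + L = \left(-630 + \frac{63}{2} \left(-45\right)\right) - 399 = \left(-630 - \frac{2835}{2}\right) - 399 = - \frac{4095}{2} - 399 = - \frac{4893}{2}$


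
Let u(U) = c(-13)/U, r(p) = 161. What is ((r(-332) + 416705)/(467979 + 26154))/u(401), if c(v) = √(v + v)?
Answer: -83581633*I*√26/6423729 ≈ -66.345*I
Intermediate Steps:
c(v) = √2*√v (c(v) = √(2*v) = √2*√v)
u(U) = I*√26/U (u(U) = (√2*√(-13))/U = (√2*(I*√13))/U = (I*√26)/U = I*√26/U)
((r(-332) + 416705)/(467979 + 26154))/u(401) = ((161 + 416705)/(467979 + 26154))/((I*√26/401)) = (416866/494133)/((I*√26*(1/401))) = (416866*(1/494133))/((I*√26/401)) = 416866*(-401*I*√26/26)/494133 = -83581633*I*√26/6423729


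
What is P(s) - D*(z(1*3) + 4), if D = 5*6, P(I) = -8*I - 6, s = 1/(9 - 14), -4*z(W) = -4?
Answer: -772/5 ≈ -154.40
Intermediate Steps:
z(W) = 1 (z(W) = -¼*(-4) = 1)
s = -⅕ (s = 1/(-5) = -⅕ ≈ -0.20000)
P(I) = -6 - 8*I
D = 30
P(s) - D*(z(1*3) + 4) = (-6 - 8*(-⅕)) - 30*(1 + 4) = (-6 + 8/5) - 30*5 = -22/5 - 1*150 = -22/5 - 150 = -772/5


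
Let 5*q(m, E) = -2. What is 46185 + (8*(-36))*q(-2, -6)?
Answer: 231501/5 ≈ 46300.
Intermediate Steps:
q(m, E) = -⅖ (q(m, E) = (⅕)*(-2) = -⅖)
46185 + (8*(-36))*q(-2, -6) = 46185 + (8*(-36))*(-⅖) = 46185 - 288*(-⅖) = 46185 + 576/5 = 231501/5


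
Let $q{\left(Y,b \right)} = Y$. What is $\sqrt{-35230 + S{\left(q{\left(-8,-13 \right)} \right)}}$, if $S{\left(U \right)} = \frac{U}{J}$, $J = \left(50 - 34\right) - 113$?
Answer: $\frac{i \sqrt{331478294}}{97} \approx 187.7 i$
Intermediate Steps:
$J = -97$ ($J = 16 - 113 = -97$)
$S{\left(U \right)} = - \frac{U}{97}$ ($S{\left(U \right)} = \frac{U}{-97} = U \left(- \frac{1}{97}\right) = - \frac{U}{97}$)
$\sqrt{-35230 + S{\left(q{\left(-8,-13 \right)} \right)}} = \sqrt{-35230 - - \frac{8}{97}} = \sqrt{-35230 + \frac{8}{97}} = \sqrt{- \frac{3417302}{97}} = \frac{i \sqrt{331478294}}{97}$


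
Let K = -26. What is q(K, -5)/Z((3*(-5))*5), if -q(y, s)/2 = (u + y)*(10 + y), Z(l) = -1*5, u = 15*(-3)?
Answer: 2272/5 ≈ 454.40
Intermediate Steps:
u = -45
Z(l) = -5
q(y, s) = -2*(-45 + y)*(10 + y)
q(K, -5)/Z((3*(-5))*5) = (900 - 2*(-26)² + 70*(-26))/(-5) = (900 - 2*676 - 1820)*(-⅕) = (900 - 1352 - 1820)*(-⅕) = -2272*(-⅕) = 2272/5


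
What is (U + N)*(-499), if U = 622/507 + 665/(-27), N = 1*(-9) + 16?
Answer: 37348154/4563 ≈ 8185.0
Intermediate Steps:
N = 7 (N = -9 + 16 = 7)
U = -106787/4563 (U = 622*(1/507) + 665*(-1/27) = 622/507 - 665/27 = -106787/4563 ≈ -23.403)
(U + N)*(-499) = (-106787/4563 + 7)*(-499) = -74846/4563*(-499) = 37348154/4563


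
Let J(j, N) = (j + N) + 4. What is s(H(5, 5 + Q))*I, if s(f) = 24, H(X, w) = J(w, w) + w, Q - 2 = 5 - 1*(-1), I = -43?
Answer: -1032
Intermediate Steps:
Q = 8 (Q = 2 + (5 - 1*(-1)) = 2 + (5 + 1) = 2 + 6 = 8)
J(j, N) = 4 + N + j (J(j, N) = (N + j) + 4 = 4 + N + j)
H(X, w) = 4 + 3*w (H(X, w) = (4 + w + w) + w = (4 + 2*w) + w = 4 + 3*w)
s(H(5, 5 + Q))*I = 24*(-43) = -1032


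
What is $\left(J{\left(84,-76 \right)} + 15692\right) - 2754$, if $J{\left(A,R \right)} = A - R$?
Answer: $13098$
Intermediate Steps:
$\left(J{\left(84,-76 \right)} + 15692\right) - 2754 = \left(\left(84 - -76\right) + 15692\right) - 2754 = \left(\left(84 + 76\right) + 15692\right) - 2754 = \left(160 + 15692\right) - 2754 = 15852 - 2754 = 13098$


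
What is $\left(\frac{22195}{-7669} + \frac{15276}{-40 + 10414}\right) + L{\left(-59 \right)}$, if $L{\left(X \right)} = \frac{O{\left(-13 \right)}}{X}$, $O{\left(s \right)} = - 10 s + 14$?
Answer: $- \frac{159028417}{41174861} \approx -3.8623$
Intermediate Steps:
$O{\left(s \right)} = 14 - 10 s$
$L{\left(X \right)} = \frac{144}{X}$ ($L{\left(X \right)} = \frac{14 - -130}{X} = \frac{14 + 130}{X} = \frac{144}{X}$)
$\left(\frac{22195}{-7669} + \frac{15276}{-40 + 10414}\right) + L{\left(-59 \right)} = \left(\frac{22195}{-7669} + \frac{15276}{-40 + 10414}\right) + \frac{144}{-59} = \left(22195 \left(- \frac{1}{7669}\right) + \frac{15276}{10374}\right) + 144 \left(- \frac{1}{59}\right) = \left(- \frac{22195}{7669} + 15276 \cdot \frac{1}{10374}\right) - \frac{144}{59} = \left(- \frac{22195}{7669} + \frac{134}{91}\right) - \frac{144}{59} = - \frac{992099}{697879} - \frac{144}{59} = - \frac{159028417}{41174861}$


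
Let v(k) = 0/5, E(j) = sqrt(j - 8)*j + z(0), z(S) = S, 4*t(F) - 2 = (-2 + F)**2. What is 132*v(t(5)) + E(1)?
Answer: I*sqrt(7) ≈ 2.6458*I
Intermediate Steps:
t(F) = 1/2 + (-2 + F)**2/4
E(j) = j*sqrt(-8 + j) (E(j) = sqrt(j - 8)*j + 0 = sqrt(-8 + j)*j + 0 = j*sqrt(-8 + j) + 0 = j*sqrt(-8 + j))
v(k) = 0 (v(k) = 0*(1/5) = 0)
132*v(t(5)) + E(1) = 132*0 + 1*sqrt(-8 + 1) = 0 + 1*sqrt(-7) = 0 + 1*(I*sqrt(7)) = 0 + I*sqrt(7) = I*sqrt(7)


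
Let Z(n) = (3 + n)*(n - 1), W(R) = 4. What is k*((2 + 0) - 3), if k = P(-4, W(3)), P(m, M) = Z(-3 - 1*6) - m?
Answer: -64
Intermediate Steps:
Z(n) = (-1 + n)*(3 + n) (Z(n) = (3 + n)*(-1 + n) = (-1 + n)*(3 + n))
P(m, M) = 60 - m (P(m, M) = (-3 + (-3 - 1*6)**2 + 2*(-3 - 1*6)) - m = (-3 + (-3 - 6)**2 + 2*(-3 - 6)) - m = (-3 + (-9)**2 + 2*(-9)) - m = (-3 + 81 - 18) - m = 60 - m)
k = 64 (k = 60 - 1*(-4) = 60 + 4 = 64)
k*((2 + 0) - 3) = 64*((2 + 0) - 3) = 64*(2 - 3) = 64*(-1) = -64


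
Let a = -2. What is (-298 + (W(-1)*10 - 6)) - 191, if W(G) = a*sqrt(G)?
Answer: -495 - 20*I ≈ -495.0 - 20.0*I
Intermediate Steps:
W(G) = -2*sqrt(G)
(-298 + (W(-1)*10 - 6)) - 191 = (-298 + (-2*I*10 - 6)) - 191 = (-298 + (-20*I - 6)) - 191 = (-298 + (-6 - 20*I)) - 191 = (-304 - 20*I) - 191 = -495 - 20*I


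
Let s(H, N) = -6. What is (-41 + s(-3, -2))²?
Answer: 2209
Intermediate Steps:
(-41 + s(-3, -2))² = (-41 - 6)² = (-47)² = 2209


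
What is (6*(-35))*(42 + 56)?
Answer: -20580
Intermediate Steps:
(6*(-35))*(42 + 56) = -210*98 = -20580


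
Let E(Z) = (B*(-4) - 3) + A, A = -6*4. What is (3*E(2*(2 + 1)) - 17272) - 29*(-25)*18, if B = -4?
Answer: -4255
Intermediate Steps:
A = -24
E(Z) = -11 (E(Z) = (-4*(-4) - 3) - 24 = (16 - 3) - 24 = 13 - 24 = -11)
(3*E(2*(2 + 1)) - 17272) - 29*(-25)*18 = (3*(-11) - 17272) - 29*(-25)*18 = (-33 - 17272) + 725*18 = -17305 + 13050 = -4255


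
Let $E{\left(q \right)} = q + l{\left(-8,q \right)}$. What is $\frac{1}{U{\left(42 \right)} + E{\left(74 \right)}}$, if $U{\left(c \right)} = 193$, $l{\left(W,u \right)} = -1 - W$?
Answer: $\frac{1}{274} \approx 0.0036496$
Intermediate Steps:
$E{\left(q \right)} = 7 + q$ ($E{\left(q \right)} = q - -7 = q + \left(-1 + 8\right) = q + 7 = 7 + q$)
$\frac{1}{U{\left(42 \right)} + E{\left(74 \right)}} = \frac{1}{193 + \left(7 + 74\right)} = \frac{1}{193 + 81} = \frac{1}{274}$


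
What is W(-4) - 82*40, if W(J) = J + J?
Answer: -3288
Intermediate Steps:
W(J) = 2*J
W(-4) - 82*40 = 2*(-4) - 82*40 = -8 - 3280 = -3288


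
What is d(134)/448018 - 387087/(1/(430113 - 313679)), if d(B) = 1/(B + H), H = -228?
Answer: -1898067794253382537/42113692 ≈ -4.5070e+10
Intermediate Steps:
d(B) = 1/(-228 + B) (d(B) = 1/(B - 228) = 1/(-228 + B))
d(134)/448018 - 387087/(1/(430113 - 313679)) = 1/((-228 + 134)*448018) - 387087/(1/(430113 - 313679)) = (1/448018)/(-94) - 387087/(1/116434) = -1/94*1/448018 - 387087/1/116434 = -1/42113692 - 387087*116434 = -1/42113692 - 45070087758 = -1898067794253382537/42113692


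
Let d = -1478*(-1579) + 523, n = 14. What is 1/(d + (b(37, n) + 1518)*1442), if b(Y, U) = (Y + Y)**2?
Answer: 1/12419633 ≈ 8.0518e-8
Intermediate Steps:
b(Y, U) = 4*Y**2 (b(Y, U) = (2*Y)**2 = 4*Y**2)
d = 2334285 (d = 2333762 + 523 = 2334285)
1/(d + (b(37, n) + 1518)*1442) = 1/(2334285 + (4*37**2 + 1518)*1442) = 1/(2334285 + (4*1369 + 1518)*1442) = 1/(2334285 + (5476 + 1518)*1442) = 1/(2334285 + 6994*1442) = 1/(2334285 + 10085348) = 1/12419633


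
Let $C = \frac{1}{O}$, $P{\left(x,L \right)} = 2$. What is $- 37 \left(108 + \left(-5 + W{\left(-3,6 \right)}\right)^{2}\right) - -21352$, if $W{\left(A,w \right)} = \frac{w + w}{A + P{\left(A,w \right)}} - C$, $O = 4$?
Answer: $\frac{101539}{16} \approx 6346.2$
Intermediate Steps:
$C = \frac{1}{4} \approx 0.25$
$W{\left(A,w \right)} = - \frac{1}{4} + \frac{2 w}{2 + A}$ ($W{\left(A,w \right)} = \frac{w + w}{A + 2} - \frac{1}{4} = \frac{2 w}{2 + A} - \frac{1}{4} = - \frac{1}{4} + \frac{2 w}{2 + A}$)
$- 37 \left(108 + \left(-5 + W{\left(-3,6 \right)}\right)^{2}\right) - -21352 = - 37 \left(108 + \left(-5 + \frac{-2 - -3 + 8 \cdot 6}{4 \left(2 - 3\right)}\right)^{2}\right) - -21352 = - 37 \left(108 + \left(-5 + \frac{-2 + 3 + 48}{4 \left(-1\right)}\right)^{2}\right) + 21352 = - 37 \left(108 + \left(-5 + \frac{1}{4} \left(-1\right) 49\right)^{2}\right) + 21352 = - 37 \left(108 + \left(-5 - \frac{49}{4}\right)^{2}\right) + 21352 = - 37 \left(108 + \left(- \frac{69}{4}\right)^{2}\right) + 21352 = - 37 \left(108 + \frac{4761}{16}\right) + 21352 = \left(-37\right) \frac{6489}{16} + 21352 = - \frac{240093}{16} + 21352 = \frac{101539}{16}$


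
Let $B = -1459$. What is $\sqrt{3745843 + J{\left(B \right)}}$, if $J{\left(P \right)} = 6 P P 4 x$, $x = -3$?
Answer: $i \sqrt{149519189} \approx 12228.0 i$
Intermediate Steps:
$J{\left(P \right)} = - 72 P^{2}$ ($J{\left(P \right)} = 6 P P 4 \left(-3\right) = 6 P 4 P \left(-3\right) = 6 P \left(- 12 P\right) = - 72 P^{2}$)
$\sqrt{3745843 + J{\left(B \right)}} = \sqrt{3745843 - 72 \left(-1459\right)^{2}} = \sqrt{3745843 - 153265032} = \sqrt{-149519189} = i \sqrt{149519189}$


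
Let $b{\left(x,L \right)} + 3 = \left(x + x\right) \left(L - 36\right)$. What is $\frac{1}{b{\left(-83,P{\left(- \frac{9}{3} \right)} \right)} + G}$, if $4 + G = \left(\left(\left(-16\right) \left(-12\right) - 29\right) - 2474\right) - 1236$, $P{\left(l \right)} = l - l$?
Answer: $\frac{1}{2422} \approx 0.00041288$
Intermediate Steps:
$P{\left(l \right)} = 0$
$b{\left(x,L \right)} = -3 + 2 x \left(-36 + L\right)$ ($b{\left(x,L \right)} = -3 + \left(x + x\right) \left(L - 36\right) = -3 + 2 x \left(-36 + L\right)$)
$G = -3551$ ($G = -4 - 3547 = -3551$)
$\frac{1}{b{\left(-83,P{\left(- \frac{9}{3} \right)} \right)} + G} = \frac{1}{\left(-3 - -5976 + 2 \cdot 0 \left(-83\right)\right) - 3551} = \frac{1}{\left(-3 + 5976 + 0\right) - 3551} = \frac{1}{5973 - 3551} = \frac{1}{2422}$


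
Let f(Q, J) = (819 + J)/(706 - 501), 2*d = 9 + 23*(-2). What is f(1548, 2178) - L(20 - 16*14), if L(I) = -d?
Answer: -1591/410 ≈ -3.8805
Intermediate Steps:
d = -37/2 (d = (9 + 23*(-2))/2 = (9 - 46)/2 = (½)*(-37) = -37/2 ≈ -18.500)
f(Q, J) = 819/205 + J/205 (f(Q, J) = (819 + J)/205 = (819 + J)*(1/205) = 819/205 + J/205)
L(I) = 37/2 (L(I) = -1*(-37/2) = 37/2)
f(1548, 2178) - L(20 - 16*14) = (819/205 + (1/205)*2178) - 1*37/2 = (819/205 + 2178/205) - 37/2 = 2997/205 - 37/2 = -1591/410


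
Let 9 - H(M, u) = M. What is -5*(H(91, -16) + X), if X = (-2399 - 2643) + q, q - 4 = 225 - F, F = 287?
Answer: 25910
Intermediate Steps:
q = -58 (q = 4 + (225 - 1*287) = 4 + (225 - 287) = 4 - 62 = -58)
H(M, u) = 9 - M
X = -5100 (X = (-2399 - 2643) - 58 = -5042 - 58 = -5100)
-5*(H(91, -16) + X) = -5*((9 - 1*91) - 5100) = -5*((9 - 91) - 5100) = -5*(-82 - 5100) = -5*(-5182) = 25910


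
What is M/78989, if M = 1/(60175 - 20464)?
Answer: 1/3136732179 ≈ 3.1880e-10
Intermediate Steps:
M = 1/39711 ≈ 2.5182e-5
M/78989 = (1/39711)/78989 = (1/39711)*(1/78989) = 1/3136732179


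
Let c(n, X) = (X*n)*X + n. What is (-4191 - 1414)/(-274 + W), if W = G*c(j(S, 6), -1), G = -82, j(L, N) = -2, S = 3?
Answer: -5605/54 ≈ -103.80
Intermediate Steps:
c(n, X) = n + n*X**2 (c(n, X) = n*X**2 + n = n + n*X**2)
W = 328 (W = -(-164)*(1 + (-1)**2) = -(-164)*(1 + 1) = -(-164)*2 = -82*(-4) = 328)
(-4191 - 1414)/(-274 + W) = (-4191 - 1414)/(-274 + 328) = -5605/54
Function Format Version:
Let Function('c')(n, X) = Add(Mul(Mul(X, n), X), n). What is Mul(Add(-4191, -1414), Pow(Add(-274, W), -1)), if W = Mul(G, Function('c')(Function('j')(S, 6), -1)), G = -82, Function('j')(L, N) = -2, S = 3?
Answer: Rational(-5605, 54) ≈ -103.80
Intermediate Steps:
Function('c')(n, X) = Add(n, Mul(n, Pow(X, 2))) (Function('c')(n, X) = Add(Mul(n, Pow(X, 2)), n) = Add(n, Mul(n, Pow(X, 2))))
W = 328 (W = Mul(-82, Mul(-2, Add(1, Pow(-1, 2)))) = Mul(-82, Mul(-2, Add(1, 1))) = Mul(-82, Mul(-2, 2)) = Mul(-82, -4) = 328)
Mul(Add(-4191, -1414), Pow(Add(-274, W), -1)) = Mul(Add(-4191, -1414), Pow(Add(-274, 328), -1)) = Mul(-5605, Pow(54, -1)) = Mul(-5605, Rational(1, 54)) = Rational(-5605, 54)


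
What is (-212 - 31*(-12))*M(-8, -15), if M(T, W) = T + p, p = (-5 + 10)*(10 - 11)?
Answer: -2080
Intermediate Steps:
p = -5 (p = 5*(-1) = -5)
M(T, W) = -5 + T (M(T, W) = T - 5 = -5 + T)
(-212 - 31*(-12))*M(-8, -15) = (-212 - 31*(-12))*(-5 - 8) = (-212 + 372)*(-13) = 160*(-13) = -2080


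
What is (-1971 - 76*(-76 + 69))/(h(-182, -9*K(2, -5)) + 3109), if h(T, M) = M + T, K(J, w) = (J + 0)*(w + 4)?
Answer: -1439/2945 ≈ -0.48862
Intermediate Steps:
K(J, w) = J*(4 + w)
(-1971 - 76*(-76 + 69))/(h(-182, -9*K(2, -5)) + 3109) = (-1971 - 76*(-76 + 69))/((-18*(4 - 5) - 182) + 3109) = (-1971 - 76*(-7))/((-18*(-1) - 182) + 3109) = (-1971 + 532)/((-9*(-2) - 182) + 3109) = -1439/((18 - 182) + 3109) = -1439/(-164 + 3109) = -1439/2945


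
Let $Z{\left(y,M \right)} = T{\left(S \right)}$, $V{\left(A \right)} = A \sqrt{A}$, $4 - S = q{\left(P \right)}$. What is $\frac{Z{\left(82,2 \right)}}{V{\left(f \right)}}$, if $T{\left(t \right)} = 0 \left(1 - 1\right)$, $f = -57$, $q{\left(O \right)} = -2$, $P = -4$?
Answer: $0$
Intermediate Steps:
$S = 6$ ($S = 4 - -2 = 4 + 2 = 6$)
$T{\left(t \right)} = 0$ ($T{\left(t \right)} = 0 \cdot 0 = 0$)
$V{\left(A \right)} = A^{\frac{3}{2}}$
$Z{\left(y,M \right)} = 0$
$\frac{Z{\left(82,2 \right)}}{V{\left(f \right)}} = \frac{0}{\left(-57\right)^{\frac{3}{2}}} = \frac{0}{\left(-57\right) i \sqrt{57}} = 0 \frac{i \sqrt{57}}{3249} = 0$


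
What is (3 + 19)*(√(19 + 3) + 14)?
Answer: 308 + 22*√22 ≈ 411.19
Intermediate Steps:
(3 + 19)*(√(19 + 3) + 14) = 22*(√22 + 14) = 22*(14 + √22) = 308 + 22*√22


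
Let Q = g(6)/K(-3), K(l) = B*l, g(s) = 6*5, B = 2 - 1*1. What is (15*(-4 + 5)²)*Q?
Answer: -150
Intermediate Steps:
B = 1 (B = 2 - 1 = 1)
g(s) = 30
K(l) = l (K(l) = 1*l = l)
Q = -10 (Q = 30/(-3) = 30*(-⅓) = -10)
(15*(-4 + 5)²)*Q = (15*(-4 + 5)²)*(-10) = (15*1²)*(-10) = (15*1)*(-10) = 15*(-10) = -150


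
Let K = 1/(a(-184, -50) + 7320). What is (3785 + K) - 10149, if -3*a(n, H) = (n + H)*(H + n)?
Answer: -69571249/10932 ≈ -6364.0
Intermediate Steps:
a(n, H) = -(H + n)**2/3 (a(n, H) = -(n + H)*(H + n)/3 = -(H + n)*(H + n)/3 = -(H + n)**2/3)
K = -1/10932 (K = 1/(-(-50 - 184)**2/3 + 7320) = 1/(-1/3*(-234)**2 + 7320) = 1/(-1/3*54756 + 7320) = 1/(-18252 + 7320) = 1/(-10932) = -1/10932 ≈ -9.1475e-5)
(3785 + K) - 10149 = (3785 - 1/10932) - 10149 = 41377619/10932 - 10149 = -69571249/10932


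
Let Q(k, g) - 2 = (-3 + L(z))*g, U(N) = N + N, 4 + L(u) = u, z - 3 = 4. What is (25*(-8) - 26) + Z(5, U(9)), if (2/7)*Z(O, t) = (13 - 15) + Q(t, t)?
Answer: -226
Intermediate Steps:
z = 7 (z = 3 + 4 = 7)
L(u) = -4 + u
U(N) = 2*N
Q(k, g) = 2 (Q(k, g) = 2 + (-3 + (-4 + 7))*g = 2 + (-3 + 3)*g = 2 + 0*g = 2 + 0 = 2)
Z(O, t) = 0 (Z(O, t) = 7*((13 - 15) + 2)/2 = 7*(-2 + 2)/2 = (7/2)*0 = 0)
(25*(-8) - 26) + Z(5, U(9)) = (25*(-8) - 26) + 0 = (-200 - 26) + 0 = -226 + 0 = -226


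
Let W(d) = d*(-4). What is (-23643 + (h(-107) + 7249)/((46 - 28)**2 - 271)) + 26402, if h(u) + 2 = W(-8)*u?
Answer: 150050/53 ≈ 2831.1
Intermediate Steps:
W(d) = -4*d
h(u) = -2 + 32*u (h(u) = -2 + (-4*(-8))*u = -2 + 32*u)
(-23643 + (h(-107) + 7249)/((46 - 28)**2 - 271)) + 26402 = (-23643 + ((-2 + 32*(-107)) + 7249)/((46 - 28)**2 - 271)) + 26402 = (-23643 + ((-2 - 3424) + 7249)/(18**2 - 271)) + 26402 = (-23643 + (-3426 + 7249)/(324 - 271)) + 26402 = (-23643 + 3823/53) + 26402 = -1249256/53 + 26402 = 150050/53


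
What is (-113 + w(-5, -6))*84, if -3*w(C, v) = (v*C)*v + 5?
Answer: -4592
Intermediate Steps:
w(C, v) = -5/3 - C*v²/3 (w(C, v) = -((v*C)*v + 5)/3 = -((C*v)*v + 5)/3 = -(C*v² + 5)/3 = -(5 + C*v²)/3 = -5/3 - C*v²/3)
(-113 + w(-5, -6))*84 = (-113 + (-5/3 - ⅓*(-5)*(-6)²))*84 = (-113 + (-5/3 - ⅓*(-5)*36))*84 = (-113 + (-5/3 + 60))*84 = (-113 + 175/3)*84 = -164/3*84 = -4592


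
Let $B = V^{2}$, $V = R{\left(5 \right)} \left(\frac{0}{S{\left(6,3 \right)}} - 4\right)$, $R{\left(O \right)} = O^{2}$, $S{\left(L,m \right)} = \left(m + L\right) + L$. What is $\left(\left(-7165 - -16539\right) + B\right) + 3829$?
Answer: $23203$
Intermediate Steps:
$S{\left(L,m \right)} = m + 2 L$ ($S{\left(L,m \right)} = \left(L + m\right) + L = m + 2 L$)
$V = -100$ ($V = 5^{2} \left(\frac{0}{3 + 2 \cdot 6} - 4\right) = 25 \left(\frac{0}{3 + 12} - 4\right) = 25 \left(\frac{0}{15} - 4\right) = 25 \left(0 \cdot \frac{1}{15} - 4\right) = 25 \left(0 - 4\right) = 25 \left(-4\right) = -100$)
$B = 10000$ ($B = \left(-100\right)^{2} = 10000$)
$\left(\left(-7165 - -16539\right) + B\right) + 3829 = \left(\left(-7165 - -16539\right) + 10000\right) + 3829 = \left(\left(-7165 + 16539\right) + 10000\right) + 3829 = \left(9374 + 10000\right) + 3829 = 19374 + 3829 = 23203$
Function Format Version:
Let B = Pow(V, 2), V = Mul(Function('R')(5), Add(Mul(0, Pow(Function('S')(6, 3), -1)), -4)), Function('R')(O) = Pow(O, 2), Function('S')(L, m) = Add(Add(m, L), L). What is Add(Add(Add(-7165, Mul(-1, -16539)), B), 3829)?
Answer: 23203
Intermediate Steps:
Function('S')(L, m) = Add(m, Mul(2, L)) (Function('S')(L, m) = Add(Add(L, m), L) = Add(m, Mul(2, L)))
V = -100 (V = Mul(Pow(5, 2), Add(Mul(0, Pow(Add(3, Mul(2, 6)), -1)), -4)) = Mul(25, Add(Mul(0, Pow(Add(3, 12), -1)), -4)) = Mul(25, Add(Mul(0, Pow(15, -1)), -4)) = Mul(25, Add(Mul(0, Rational(1, 15)), -4)) = Mul(25, Add(0, -4)) = Mul(25, -4) = -100)
B = 10000 (B = Pow(-100, 2) = 10000)
Add(Add(Add(-7165, Mul(-1, -16539)), B), 3829) = Add(Add(Add(-7165, Mul(-1, -16539)), 10000), 3829) = Add(Add(Add(-7165, 16539), 10000), 3829) = Add(Add(9374, 10000), 3829) = Add(19374, 3829) = 23203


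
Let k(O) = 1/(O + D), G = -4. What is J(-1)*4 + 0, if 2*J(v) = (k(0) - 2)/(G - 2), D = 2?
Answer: ½ ≈ 0.50000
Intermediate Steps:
k(O) = 1/(2 + O) (k(O) = 1/(O + 2) = 1/(2 + O))
J(v) = ⅛ (J(v) = ((1/(2 + 0) - 2)/(-4 - 2))/2 = ((1/2 - 2)/(-6))/2 = ((½ - 2)*(-⅙))/2 = (-3/2*(-⅙))/2 = (½)*(¼) = ⅛)
J(-1)*4 + 0 = (⅛)*4 + 0 = ½ + 0 = ½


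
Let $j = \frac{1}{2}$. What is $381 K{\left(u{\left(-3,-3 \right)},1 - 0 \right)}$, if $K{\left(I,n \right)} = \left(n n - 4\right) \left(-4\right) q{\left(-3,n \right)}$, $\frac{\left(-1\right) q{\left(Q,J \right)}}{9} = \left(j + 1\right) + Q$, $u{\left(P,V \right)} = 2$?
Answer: $61722$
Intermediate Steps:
$j = \frac{1}{2} \approx 0.5$
$q{\left(Q,J \right)} = - \frac{27}{2} - 9 Q$ ($q{\left(Q,J \right)} = - 9 \left(\left(\frac{1}{2} + 1\right) + Q\right) = - 9 \left(\frac{3}{2} + Q\right) = - \frac{27}{2} - 9 Q$)
$K{\left(I,n \right)} = 216 - 54 n^{2}$ ($K{\left(I,n \right)} = \left(n n - 4\right) \left(-4\right) \left(- \frac{27}{2} - -27\right) = \left(n^{2} - 4\right) \left(-4\right) \left(- \frac{27}{2} + 27\right) = \left(-4 + n^{2}\right) \left(-4\right) \frac{27}{2} = \left(16 - 4 n^{2}\right) \frac{27}{2} = 216 - 54 n^{2}$)
$381 K{\left(u{\left(-3,-3 \right)},1 - 0 \right)} = 381 \left(216 - 54 \left(1 - 0\right)^{2}\right) = 381 \left(216 - 54 \left(1 + 0\right)^{2}\right) = 381 \left(216 - 54 \cdot 1^{2}\right) = 381 \left(216 - 54\right) = 381 \cdot 162 = 61722$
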